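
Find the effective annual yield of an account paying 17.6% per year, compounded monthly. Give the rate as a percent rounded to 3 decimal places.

19.091%

EAR = (1 + 17.6%/12)^12 − 1 = (1 + 0.0146667)^12 − 1.
(1 + 0.0146667)^12 ≈ 1.190915, so EAR ≈ 19.09149%.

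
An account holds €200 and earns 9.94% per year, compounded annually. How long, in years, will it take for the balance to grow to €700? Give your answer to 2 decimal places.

13.22 years

(1 + 0.0994)^t = 700/200 = 3.5.
t·ln(1 + 0.0994) = ln(3.5); t = 1.2528/0.0947646 ≈ 13.2197.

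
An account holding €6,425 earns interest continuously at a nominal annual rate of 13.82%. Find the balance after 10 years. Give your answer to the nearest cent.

€25,589.87

A = P·e^(rt) = 6,425·e^(0.1382·10) = 6,425·e^1.382.
e^1.382 ≈ 3.9828593859, so A ≈ 25,589.8716.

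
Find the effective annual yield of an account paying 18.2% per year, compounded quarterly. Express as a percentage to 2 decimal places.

19.48%

One year is 4 periods at 0.0455 each: (1 + 0.0455)^4 ≈ 1.194803.
EAR = 1.194803 − 1 ≈ 19.48026%.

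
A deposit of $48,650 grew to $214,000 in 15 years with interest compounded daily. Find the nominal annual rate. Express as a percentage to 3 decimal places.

9.877%

The 5475-period growth factor is 214,000/48,650 = 4.39877.
r/365 = 4.39877^(1/5475) − 1 ≈ 0.000270598, so r ≈ 365·0.000270598 = 9.87683%.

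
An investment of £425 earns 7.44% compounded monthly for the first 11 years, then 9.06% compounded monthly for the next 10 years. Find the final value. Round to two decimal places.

£2,369.80

Phase 1: 425·(1 + 0.0062)^132 ≈ 960.9886.
Phase 2: 960.9886·(1 + 0.00755)^120 ≈ 2,369.7969.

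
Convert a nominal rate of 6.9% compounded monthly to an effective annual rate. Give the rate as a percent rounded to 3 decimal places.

One year is 12 periods at 0.00575 each: (1 + 0.00575)^12 ≈ 1.071224.
EAR = 1.071224 − 1 ≈ 7.12245%.

7.122%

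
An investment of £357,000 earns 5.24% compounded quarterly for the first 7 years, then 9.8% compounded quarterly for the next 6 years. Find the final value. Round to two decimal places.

Phase 1: 357,000·(1 + 0.0131)^28 ≈ 513,964.4090.
Phase 2: 513,964.4090·(1 + 0.0245)^24 ≈ 918,798.2339.

£918,798.23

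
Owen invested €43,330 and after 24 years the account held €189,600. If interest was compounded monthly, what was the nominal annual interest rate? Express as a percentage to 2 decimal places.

The 288-period growth factor is 189,600/43,330 = 4.37572.
r/12 = 4.37572^(1/288) − 1 ≈ 0.0051384, so r ≈ 12·0.0051384 = 6.16609%.

6.17%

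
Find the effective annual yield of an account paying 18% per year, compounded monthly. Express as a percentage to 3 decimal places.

One year is 12 periods at 0.015 each: (1 + 0.015)^12 ≈ 1.195618.
EAR = 1.195618 − 1 ≈ 19.56182%.

19.562%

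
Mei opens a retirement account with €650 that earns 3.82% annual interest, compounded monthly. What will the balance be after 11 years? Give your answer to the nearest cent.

Growth factor = (1 + 0.0382/12)^132 ≈ 1.52125035.
A ≈ 650 × 1.52125035 ≈ 988.8127.

€988.81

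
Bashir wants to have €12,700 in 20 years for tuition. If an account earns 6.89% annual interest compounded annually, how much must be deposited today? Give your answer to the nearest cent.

€3,350.13

Annual rate = 6.89% = 0.0689; 20 periods.
P = 12,700/(1 + 0.0689)^20 ≈ 12,700/3.790893131 ≈ 3,350.1340.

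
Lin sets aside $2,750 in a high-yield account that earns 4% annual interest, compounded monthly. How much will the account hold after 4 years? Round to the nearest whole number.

$3,226

Growth factor = (1 + 0.04/12)^48 ≈ 1.17319867.
A ≈ 2,750 × 1.17319867 ≈ 3,226.2963.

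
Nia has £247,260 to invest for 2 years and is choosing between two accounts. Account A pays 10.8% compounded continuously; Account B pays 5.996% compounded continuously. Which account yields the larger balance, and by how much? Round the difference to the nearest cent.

Account A, by £28,112.40

A: e^(0.108·2) = e^0.216 ≈ 1.241102379, so 247,260 × 1.241102379 ≈ 306,874.9742.
B: e^(0.05996·2) = e^0.11992 ≈ 1.12740665544, so 247,260 × 1.12740665544 ≈ 278,762.5696.
Difference ≈ 28,112.4046 in favor of A.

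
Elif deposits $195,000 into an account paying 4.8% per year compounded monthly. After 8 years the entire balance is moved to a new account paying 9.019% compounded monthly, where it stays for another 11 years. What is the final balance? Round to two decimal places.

$768,633.29

After 8 years at 4.8%: 195,000 × 1.46702133432 ≈ 286,069.1602.
Then 11 years at 9.019%: 286,069.1602 × 2.68687923405 ≈ 768,633.2860.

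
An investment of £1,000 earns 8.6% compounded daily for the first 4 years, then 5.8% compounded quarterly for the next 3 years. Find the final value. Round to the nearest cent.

£1,676.50

Phase 1: 1,000·(1 + 0.086/365)^1460 ≈ 1,410.5215.
Phase 2: 1,410.5215·(1 + 0.0145)^12 ≈ 1,676.5029.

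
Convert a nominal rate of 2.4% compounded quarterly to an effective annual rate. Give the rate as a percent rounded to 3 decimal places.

EAR = (1 + 2.4%/4)^4 − 1 = (1 + 0.006)^4 − 1.
(1 + 0.006)^4 ≈ 1.024217, so EAR ≈ 2.42169%.

2.422%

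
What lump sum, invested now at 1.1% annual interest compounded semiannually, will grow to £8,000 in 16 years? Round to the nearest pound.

£6,712

Growth factor = (1 + 0.0055)^32 ≈ 1.191863165.
P = 8,000/1.191863165 ≈ 6,712.1799.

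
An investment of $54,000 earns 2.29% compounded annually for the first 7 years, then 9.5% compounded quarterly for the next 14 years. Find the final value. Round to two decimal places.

After 7 years at 2.29%: 54,000 × 1.17174268308 ≈ 63,274.1049.
Then 14 years at 9.5%: 63,274.1049 × 3.72271018123 ≈ 235,551.1545.

$235,551.15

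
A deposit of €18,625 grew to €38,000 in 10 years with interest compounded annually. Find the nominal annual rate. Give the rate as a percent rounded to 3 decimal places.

7.391%

The 10-period growth factor is 38,000/18,625 = 2.04027.
r = 2.04027^(1/10) − 1 ≈ 0.0739121, i.e. 7.39121%.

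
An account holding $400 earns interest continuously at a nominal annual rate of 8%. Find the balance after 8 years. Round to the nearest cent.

A = P·e^(rt) = 400·e^(0.08·8) = 400·e^0.64.
e^0.64 ≈ 1.89648088, so A ≈ 758.5924.

$758.59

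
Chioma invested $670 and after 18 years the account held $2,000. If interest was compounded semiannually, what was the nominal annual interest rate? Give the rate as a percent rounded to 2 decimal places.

6.17%

(1 + r/2)^36 = 2,000/670 = 2.98507.
1 + r/2 = 2.98507^(1/36) ≈ 1.030845, so r/2 ≈ 0.0308446.
r ≈ 2·0.0308446 = 6.16892%.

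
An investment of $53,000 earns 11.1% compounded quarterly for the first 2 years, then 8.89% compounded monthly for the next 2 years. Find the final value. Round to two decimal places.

Phase 1: 53,000·(1 + 0.02775)^8 ≈ 65,974.4462.
Phase 2: 65,974.4462·(1 + 0.0889/12)^24 ≈ 78,760.5409.

$78,760.54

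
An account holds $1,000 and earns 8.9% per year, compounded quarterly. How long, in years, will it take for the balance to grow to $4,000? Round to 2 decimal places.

15.75 years

We need (1 + 0.02225)^(4t) = 4, so 4t = ln 4 / ln 1.02225 ≈ 62.9960.
t ≈ 62.9960/4 = 15.7490 years.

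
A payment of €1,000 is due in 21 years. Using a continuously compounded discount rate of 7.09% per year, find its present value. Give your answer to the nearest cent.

€225.62

P = A·e^(−rt) = 1,000·e^(−1.4889).
e^(−1.4889) ≈ 0.225620702, so P ≈ 225.6207.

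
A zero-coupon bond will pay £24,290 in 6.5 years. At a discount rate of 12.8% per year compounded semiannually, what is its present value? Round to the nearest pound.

Growth factor = (1 + 0.064)^13 ≈ 2.2399646443.
P = 24,290/2.2399646443 ≈ 10,843.9212.

£10,844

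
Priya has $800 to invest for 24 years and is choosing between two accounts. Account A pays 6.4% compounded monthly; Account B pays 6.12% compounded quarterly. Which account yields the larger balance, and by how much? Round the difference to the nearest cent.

A: (1 + 0.064/12)^288 ≈ 4.627045325, so 800 × 4.627045325 ≈ 3,701.6363.
B: (1 + 0.0153)^96 ≈ 4.295968356, so 800 × 4.295968356 ≈ 3,436.7747.
Difference ≈ 264.8616 in favor of A.

Account A, by $264.86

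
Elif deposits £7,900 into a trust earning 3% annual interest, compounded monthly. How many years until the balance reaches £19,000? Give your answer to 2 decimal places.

29.29 years

We need (1 + 0.0025)^(12t) = 2.4051, so 12t = ln 2.4051 / ln 1.0025 ≈ 351.4691.
t ≈ 351.4691/12 = 29.2891 years.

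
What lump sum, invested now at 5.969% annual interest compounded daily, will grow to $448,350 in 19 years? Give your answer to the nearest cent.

Periodic rate = 5.969%/365 = 0.000163534; 6935 periods.
P = 448,350/(1 + 0.05969/365)^6935 ≈ 448,350/3.10811762353 ≈ 144,251.2975.

$144,251.30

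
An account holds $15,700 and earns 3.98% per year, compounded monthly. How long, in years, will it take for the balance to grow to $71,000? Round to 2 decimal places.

37.98 years

(1 + 0.00331667)^(12t) = 71,000/15,700 = 4.5223.
12t·ln(1 + 0.00331667) = ln(4.5223); 12t = 1.509/0.00331118 ≈ 455.7347.
t ≈ 37.9779 years.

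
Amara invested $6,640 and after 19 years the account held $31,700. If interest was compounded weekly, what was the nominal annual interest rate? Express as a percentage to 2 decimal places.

(1 + r/52)^988 = 31,700/6,640 = 4.7741.
1 + r/52 = 4.7741^(1/988) ≈ 1.001583, so r/52 ≈ 0.00158344.
r ≈ 52·0.00158344 = 8.23391%.

8.23%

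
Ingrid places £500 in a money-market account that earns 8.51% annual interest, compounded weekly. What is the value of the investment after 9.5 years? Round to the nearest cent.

£1,121.47

Periodic rate = 8.51%/52 = 0.00163654; periods = 52·9.5 = 494.
A = 500·(1 + 0.0851/52)^494 ≈ 500·2.242943781 ≈ 1,121.4719.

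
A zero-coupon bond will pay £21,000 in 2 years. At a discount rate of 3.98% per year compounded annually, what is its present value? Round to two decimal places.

£19,423.15

Growth factor = (1 + 0.0398)^2 ≈ 1.08118404.
P = 21,000/1.08118404 ≈ 19,423.1502.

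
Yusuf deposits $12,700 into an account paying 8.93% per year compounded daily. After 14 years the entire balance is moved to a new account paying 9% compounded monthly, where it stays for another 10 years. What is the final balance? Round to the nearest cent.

After 14 years at 8.93%: 12,700 × 3.49050731989 ≈ 44,329.4430.
Then 10 years at 9%: 44,329.4430 × 2.45135707812 ≈ 108,667.2938.

$108,667.29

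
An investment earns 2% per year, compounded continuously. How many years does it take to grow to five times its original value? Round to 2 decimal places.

80.47 years

e^(0.02t) = 5, so 0.02t = ln 5 ≈ 1.6094.
t ≈ 1.6094/0.02 ≈ 80.4719.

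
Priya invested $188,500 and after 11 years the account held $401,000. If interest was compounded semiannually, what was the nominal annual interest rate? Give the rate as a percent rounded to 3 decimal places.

The 22-period growth factor is 401,000/188,500 = 2.12732.
r/2 = 2.12732^(1/22) − 1 ≈ 0.0349074, so r ≈ 2·0.0349074 = 6.98148%.

6.981%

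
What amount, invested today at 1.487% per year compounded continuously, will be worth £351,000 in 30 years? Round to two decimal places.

P = A·e^(−rt) = 351,000·e^(−0.4461).
e^(−0.4461) ≈ 0.640119756885, so P ≈ 224,682.0347.

£224,682.03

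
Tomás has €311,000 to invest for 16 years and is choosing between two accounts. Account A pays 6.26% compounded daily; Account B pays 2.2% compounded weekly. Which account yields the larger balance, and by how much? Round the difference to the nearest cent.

Account A growth factor: (1 + 0.0626/365)^5840 ≈ 2.72240074862; balance ≈ 846,666.6328.
Account B growth factor: (1 + 0.022/52)^832 ≈ 1.42180268002; balance ≈ 442,180.6335.
Account A is larger by 404,485.9993.

Account A, by €404,486.00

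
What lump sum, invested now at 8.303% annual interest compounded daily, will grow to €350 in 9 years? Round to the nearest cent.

€165.79

Growth factor = (1 + 0.08303/365)^3285 ≈ 2.11104908.
P = 350/2.11104908 ≈ 165.7943.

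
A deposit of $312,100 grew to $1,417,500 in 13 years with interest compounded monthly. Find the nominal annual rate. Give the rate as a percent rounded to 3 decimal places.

11.698%

The 156-period growth factor is 1,417,500/312,100 = 4.54181.
r/12 = 4.54181^(1/156) − 1 ≈ 0.00974802, so r ≈ 12·0.00974802 = 11.69762%.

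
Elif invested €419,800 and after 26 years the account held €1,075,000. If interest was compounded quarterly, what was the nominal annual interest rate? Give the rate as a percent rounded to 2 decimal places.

3.63%

(1 + r/4)^104 = 1,075,000/419,800 = 2.56074.
1 + r/4 = 2.56074^(1/104) ≈ 1.009082, so r/4 ≈ 0.00908232.
r ≈ 4·0.00908232 = 3.63293%.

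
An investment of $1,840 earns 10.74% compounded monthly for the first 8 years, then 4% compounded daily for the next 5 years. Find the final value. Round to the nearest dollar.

Phase 1: 1,840·(1 + 0.00895)^96 ≈ 4,328.1640.
Phase 2: 4,328.1640·(1 + 0.04/365)^1825 ≈ 5,286.3736.

$5,286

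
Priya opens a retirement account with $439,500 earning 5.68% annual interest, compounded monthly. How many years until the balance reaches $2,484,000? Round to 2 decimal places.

We need (1 + 0.00473333)^(12t) = 5.6519, so 12t = ln 5.6519 / ln 1.004733 ≈ 366.7782.
t ≈ 366.7782/12 = 30.5649 years.

30.56 years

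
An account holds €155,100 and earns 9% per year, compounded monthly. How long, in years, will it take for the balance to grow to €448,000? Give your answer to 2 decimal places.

(1 + 0.0075)^(12t) = 448,000/155,100 = 2.8885.
12t·ln(1 + 0.0075) = ln(2.8885); 12t = 1.0607/0.00747201 ≈ 141.9595.
t ≈ 11.8300 years.

11.83 years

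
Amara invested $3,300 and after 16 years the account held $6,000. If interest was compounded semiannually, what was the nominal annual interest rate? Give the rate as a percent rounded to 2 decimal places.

(1 + r/2)^32 = 6,000/3,300 = 1.81818.
1 + r/2 = 1.81818^(1/32) ≈ 1.018858, so r/2 ≈ 0.018858.
r ≈ 2·0.018858 = 3.77160%.

3.77%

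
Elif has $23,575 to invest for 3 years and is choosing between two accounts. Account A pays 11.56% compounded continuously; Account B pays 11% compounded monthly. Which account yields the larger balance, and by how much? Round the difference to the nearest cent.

Account A growth factor: e^(0.1156·3) = e^0.3468 ≈ 1.4145337903; balance ≈ 33,347.6341.
Account B growth factor: (1 + 0.11/12)^36 ≈ 1.3888786292; balance ≈ 32,742.8137.
Account A is larger by 604.8204.

Account A, by $604.82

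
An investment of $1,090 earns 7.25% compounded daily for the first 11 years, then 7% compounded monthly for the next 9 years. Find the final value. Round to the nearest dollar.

Phase 1: 1,090·(1 + 0.0725/365)^4015 ≈ 2,419.5910.
Phase 2: 2,419.5910·(1 + 0.07/12)^108 ≈ 4,534.7417.

$4,535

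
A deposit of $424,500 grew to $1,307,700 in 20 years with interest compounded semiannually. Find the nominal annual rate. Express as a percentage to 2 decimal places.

The 40-period growth factor is 1,307,700/424,500 = 3.08057.
r/2 = 3.08057^(1/40) − 1 ≈ 0.0285272, so r ≈ 2·0.0285272 = 5.70543%.

5.71%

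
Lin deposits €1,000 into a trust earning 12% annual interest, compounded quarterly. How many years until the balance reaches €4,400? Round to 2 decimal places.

We need (1 + 0.03)^(4t) = 4.4, so 4t = ln 4.4 / ln 1.03 ≈ 50.1240.
t ≈ 50.1240/4 = 12.5310 years.

12.53 years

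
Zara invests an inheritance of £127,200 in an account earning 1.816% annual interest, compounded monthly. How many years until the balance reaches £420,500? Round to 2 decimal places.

65.89 years

We need (1 + 0.00151333)^(12t) = 3.3058, so 12t = ln 3.3058 / ln 1.001513 ≈ 790.6971.
t ≈ 790.6971/12 = 65.8914 years.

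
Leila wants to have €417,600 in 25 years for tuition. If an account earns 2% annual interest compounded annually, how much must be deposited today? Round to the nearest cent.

Annual rate = 2% = 0.02; 25 periods.
P = 417,600/(1 + 0.02)^25 ≈ 417,600/1.64060599446 ≈ 254,540.0915.

€254,540.09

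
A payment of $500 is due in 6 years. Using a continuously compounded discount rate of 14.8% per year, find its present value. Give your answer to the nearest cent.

P = A·e^(−rt) = 500·e^(−0.888).
e^(−0.888) ≈ 0.411477886, so P ≈ 205.7389.

$205.74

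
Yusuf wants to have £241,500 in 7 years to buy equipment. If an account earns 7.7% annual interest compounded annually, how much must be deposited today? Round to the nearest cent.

Growth factor = (1 + 0.077)^7 ≈ 1.68077632891.
P = 241,500/1.68077632891 ≈ 143,683.6037.

£143,683.60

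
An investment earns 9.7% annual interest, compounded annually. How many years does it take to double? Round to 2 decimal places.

(1 + 0.097)^t = 2.
t = ln 2 / ln(1 + 0.097) ≈ 0.69315/0.0925792 ≈ 7.4871.

7.49 years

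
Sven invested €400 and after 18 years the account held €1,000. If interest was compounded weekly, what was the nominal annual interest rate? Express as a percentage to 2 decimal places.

5.09%

The 936-period growth factor is 1,000/400 = 2.5.
r/52 = 2.5^(1/936) − 1 ≈ 0.000979422, so r ≈ 52·0.000979422 = 5.09300%.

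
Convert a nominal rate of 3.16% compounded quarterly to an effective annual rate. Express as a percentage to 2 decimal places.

3.20%

One year is 4 periods at 0.0079 each: (1 + 0.0079)^4 ≈ 1.031976.
EAR = 1.031976 − 1 ≈ 3.19764%.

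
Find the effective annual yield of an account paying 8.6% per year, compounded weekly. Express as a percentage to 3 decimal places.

One year is 52 periods at 0.00165385 each: (1 + 0.00165385)^52 ≈ 1.089729.
EAR = 1.089729 − 1 ≈ 8.97289%.

8.973%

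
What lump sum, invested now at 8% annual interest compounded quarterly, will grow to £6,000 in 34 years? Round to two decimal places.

Periodic rate = 8%/4 = 0.02; 136 periods.
P = 6,000/(1 + 0.02)^136 ≈ 6,000/14.77826193 ≈ 406.0017.

£406.00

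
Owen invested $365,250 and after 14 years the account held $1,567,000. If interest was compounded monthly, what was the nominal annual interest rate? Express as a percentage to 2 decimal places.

10.45%

(1 + r/12)^168 = 1,567,000/365,250 = 4.29021.
1 + r/12 = 4.29021^(1/168) ≈ 1.008706, so r/12 ≈ 0.00870635.
r ≈ 12·0.00870635 = 10.44762%.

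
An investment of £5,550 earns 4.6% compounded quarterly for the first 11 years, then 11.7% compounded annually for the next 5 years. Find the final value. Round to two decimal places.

£15,960.92

After 11 years at 4.6%: 5,550 × 1.6538611011 ≈ 9,178.9291.
Then 5 years at 11.7%: 9,178.9291 × 1.7388649981 ≈ 15,960.9186.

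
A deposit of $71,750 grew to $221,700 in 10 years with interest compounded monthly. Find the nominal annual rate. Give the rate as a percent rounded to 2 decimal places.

The 120-period growth factor is 221,700/71,750 = 3.0899.
r/12 = 3.0899^(1/120) − 1 ≈ 0.00944547, so r ≈ 12·0.00944547 = 11.33457%.

11.33%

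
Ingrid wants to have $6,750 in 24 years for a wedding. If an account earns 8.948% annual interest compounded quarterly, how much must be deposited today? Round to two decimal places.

Periodic rate = 8.948%/4 = 0.02237; 96 periods.
P = 6,750/(1 + 0.02237)^96 ≈ 6,750/8.36329345 ≈ 807.0983.

$807.10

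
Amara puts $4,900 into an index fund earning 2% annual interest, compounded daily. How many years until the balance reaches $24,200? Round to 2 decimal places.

79.86 years

(1 + 0.0000547945)^(365t) = 24,200/4,900 = 4.9388.
365t·ln(1 + 0.0000547945) = ln(4.9388); 365t = 1.5971/5.4793e-05 ≈ 29148.1916.
t ≈ 79.8581 years.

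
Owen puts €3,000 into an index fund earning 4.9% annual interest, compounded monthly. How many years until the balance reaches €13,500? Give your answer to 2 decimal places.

30.76 years

We need (1 + 0.00408333)^(12t) = 4.5, so 12t = ln 4.5 / ln 1.004083 ≈ 369.0970.
t ≈ 369.0970/12 = 30.7581 years.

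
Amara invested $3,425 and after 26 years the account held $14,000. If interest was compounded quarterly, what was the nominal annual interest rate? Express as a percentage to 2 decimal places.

5.45%

The 104-period growth factor is 14,000/3,425 = 4.08759.
r/4 = 4.08759^(1/104) − 1 ≈ 0.0136301, so r ≈ 4·0.0136301 = 5.45204%.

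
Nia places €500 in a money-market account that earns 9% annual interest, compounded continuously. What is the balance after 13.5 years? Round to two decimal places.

A = P·e^(rt) = 500·e^(0.09·13.5) = 500·e^1.215.
e^1.215 ≈ 3.370294064, so A ≈ 1,685.1470.

€1,685.15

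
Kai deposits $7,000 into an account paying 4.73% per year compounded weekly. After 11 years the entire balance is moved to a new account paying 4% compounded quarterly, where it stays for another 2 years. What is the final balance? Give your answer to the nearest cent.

After 11 years at 4.73%: 7,000 × 1.6821344736 ≈ 11,774.9413.
Then 2 years at 4%: 11,774.9413 × 1.0828567056 ≈ 12,750.5742.

$12,750.57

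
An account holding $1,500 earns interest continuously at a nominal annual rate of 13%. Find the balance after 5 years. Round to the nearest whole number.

A = P·e^(rt) = 1,500·e^(0.13·5) = 1,500·e^0.65.
e^0.65 ≈ 1.915540829, so A ≈ 2,873.3112.

$2,873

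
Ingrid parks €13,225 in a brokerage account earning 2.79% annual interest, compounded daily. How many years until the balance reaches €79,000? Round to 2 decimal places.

64.06 years

(1 + 0.0000764384)^(365t) = 79,000/13,225 = 5.9735.
365t·ln(1 + 0.0000764384) = ln(5.9735); 365t = 1.7873/7.64354e-05 ≈ 23383.6424.
t ≈ 64.0648 years.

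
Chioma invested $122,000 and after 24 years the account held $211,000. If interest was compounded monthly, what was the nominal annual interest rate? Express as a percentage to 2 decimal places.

(1 + r/12)^288 = 211,000/122,000 = 1.72951.
1 + r/12 = 1.72951^(1/288) ≈ 1.001904, so r/12 ≈ 0.00190402.
r ≈ 12·0.00190402 = 2.28483%.

2.28%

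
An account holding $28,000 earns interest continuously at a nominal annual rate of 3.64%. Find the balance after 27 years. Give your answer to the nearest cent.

A = P·e^(rt) = 28,000·e^(0.0364·27) = 28,000·e^0.9828.
e^0.9828 ≈ 2.6719271738, so A ≈ 74,813.9609.

$74,813.96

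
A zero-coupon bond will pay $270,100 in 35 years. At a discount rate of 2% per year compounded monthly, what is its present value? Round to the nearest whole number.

$134,206

Periodic rate = 2%/12 = 0.00166667; 420 periods.
P = 270,100/(1 + 0.02/12)^420 ≈ 270,100/2.01257966376 ≈ 134,205.8677.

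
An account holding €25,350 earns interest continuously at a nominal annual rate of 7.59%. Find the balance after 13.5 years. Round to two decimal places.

€70,628.15

A = P·e^(rt) = 25,350·e^(0.0759·13.5) = 25,350·e^1.02465.
e^1.02465 ≈ 2.7861201478, so A ≈ 70,628.1457.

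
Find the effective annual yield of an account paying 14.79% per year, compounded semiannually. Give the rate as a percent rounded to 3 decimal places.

One year is 2 periods at 0.07395 each: (1 + 0.07395)^2 ≈ 1.153369.
EAR = 1.153369 − 1 ≈ 15.33686%.

15.337%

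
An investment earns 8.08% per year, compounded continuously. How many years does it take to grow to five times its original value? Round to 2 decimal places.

e^(0.0808t) = 5, so 0.0808t = ln 5 ≈ 1.6094.
t ≈ 1.6094/0.0808 ≈ 19.9188.

19.92 years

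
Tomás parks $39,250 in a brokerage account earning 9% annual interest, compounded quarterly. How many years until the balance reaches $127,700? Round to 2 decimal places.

We need (1 + 0.0225)^(4t) = 3.2535, so 4t = ln 3.2535 / ln 1.0225 ≈ 53.0202.
t ≈ 53.0202/4 = 13.2551 years.

13.26 years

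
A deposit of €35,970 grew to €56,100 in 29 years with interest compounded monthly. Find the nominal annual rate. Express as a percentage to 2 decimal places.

(1 + r/12)^348 = 56,100/35,970 = 1.55963.
1 + r/12 = 1.55963^(1/348) ≈ 1.001278, so r/12 ≈ 0.00127797.
r ≈ 12·0.00127797 = 1.53357%.

1.53%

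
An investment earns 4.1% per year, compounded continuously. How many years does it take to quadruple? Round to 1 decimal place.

33.8 years

e^(0.041t) = 4, so 0.041t = ln 4 ≈ 1.3863.
t ≈ 1.3863/0.041 ≈ 33.8121.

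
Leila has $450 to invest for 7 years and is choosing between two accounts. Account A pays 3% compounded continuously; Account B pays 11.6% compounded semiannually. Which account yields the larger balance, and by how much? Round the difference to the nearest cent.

A: e^(0.03·7) = e^0.21 ≈ 1.23367806, so 450 × 1.23367806 ≈ 555.1551.
B: (1 + 0.058)^14 ≈ 2.2019089, so 450 × 2.2019089 ≈ 990.8590.
Difference ≈ 435.7039 in favor of B.

Account B, by $435.70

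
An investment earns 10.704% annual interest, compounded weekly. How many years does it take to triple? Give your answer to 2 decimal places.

10.27 years

(1 + 0.00205846)^(52t) = 3.
52t = ln 3 / ln(1 + 0.00205846) ≈ 1.0986/0.00205635 ≈ 534.2546.
t ≈ 10.2741.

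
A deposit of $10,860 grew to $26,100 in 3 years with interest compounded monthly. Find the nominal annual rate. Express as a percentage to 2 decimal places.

The 36-period growth factor is 26,100/10,860 = 2.40331.
r/12 = 2.40331^(1/36) − 1 ≈ 0.024656, so r ≈ 12·0.024656 = 29.58716%.

29.59%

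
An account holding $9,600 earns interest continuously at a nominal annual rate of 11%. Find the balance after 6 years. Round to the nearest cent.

A = P·e^(rt) = 9,600·e^(0.11·6) = 9,600·e^0.66.
e^0.66 ≈ 1.9347923344, so A ≈ 18,574.0064.

$18,574.01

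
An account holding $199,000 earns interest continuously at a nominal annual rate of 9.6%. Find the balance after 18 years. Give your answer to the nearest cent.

A = P·e^(rt) = 199,000·e^(0.096·18) = 199,000·e^1.728.
e^1.728 ≈ 5.629383874402, so A ≈ 1,120,247.3910.

$1,120,247.39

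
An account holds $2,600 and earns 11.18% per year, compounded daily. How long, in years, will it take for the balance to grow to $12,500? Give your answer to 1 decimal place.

(1 + 0.000306301)^(365t) = 12,500/2,600 = 4.8077.
365t·ln(1 + 0.000306301) = ln(4.8077); 365t = 1.5702/0.000306254 ≈ 5127.1650.
t ≈ 14.0470 years.

14.0 years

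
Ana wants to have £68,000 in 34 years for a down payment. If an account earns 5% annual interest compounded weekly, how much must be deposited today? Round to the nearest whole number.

Periodic rate = 5%/52 = 0.000961538; 1768 periods.
P = 68,000/(1 + 0.05/52)^1768 ≈ 68,000/5.4694781837 ≈ 12,432.6303.

£12,433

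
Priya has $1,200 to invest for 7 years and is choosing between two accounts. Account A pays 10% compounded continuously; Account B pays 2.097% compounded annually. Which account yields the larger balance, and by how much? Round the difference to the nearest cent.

Account A, by $1,028.88

A: e^(0.1·7) = e^0.7 ≈ 2.013752707, so 1,200 × 2.013752707 ≈ 2,416.5032.
B: (1 + 0.02097)^7 ≈ 1.156354161, so 1,200 × 1.156354161 ≈ 1,387.6250.
Difference ≈ 1,028.8783 in favor of A.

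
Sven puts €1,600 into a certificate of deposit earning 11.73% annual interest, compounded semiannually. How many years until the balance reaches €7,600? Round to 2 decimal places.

We need (1 + 0.05865)^(2t) = 4.75, so 2t = ln 4.75 / ln 1.05865 ≈ 27.3385.
t ≈ 27.3385/2 = 13.6693 years.

13.67 years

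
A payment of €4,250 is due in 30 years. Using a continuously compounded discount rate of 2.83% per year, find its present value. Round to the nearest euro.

P = A·e^(−rt) = 4,250·e^(−0.849).
e^(−0.849) ≈ 0.4278425607, so P ≈ 1,818.3309.

€1,818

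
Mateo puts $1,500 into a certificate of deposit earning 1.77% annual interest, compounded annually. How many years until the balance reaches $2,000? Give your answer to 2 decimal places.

We need (1 + 0.0177)^t = 1.3333, so t = ln 1.3333 / ln 1.0177 ≈ 16.3966.

16.40 years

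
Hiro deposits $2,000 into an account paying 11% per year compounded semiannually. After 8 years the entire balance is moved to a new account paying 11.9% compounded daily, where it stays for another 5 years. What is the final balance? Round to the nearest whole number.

$8,540

Phase 1: 2,000·(1 + 0.055)^16 ≈ 4,710.5254.
Phase 2: 4,710.5254·(1 + 0.119/365)^1825 ≈ 8,539.5002.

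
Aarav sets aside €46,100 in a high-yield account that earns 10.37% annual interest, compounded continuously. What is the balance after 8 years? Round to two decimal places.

A = P·e^(rt) = 46,100·e^(0.1037·8) = 46,100·e^0.8296.
e^0.8296 ≈ 2.29240159621, so A ≈ 105,679.7136.

€105,679.71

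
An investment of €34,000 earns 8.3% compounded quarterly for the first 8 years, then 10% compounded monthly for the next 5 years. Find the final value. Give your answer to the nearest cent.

Phase 1: 34,000·(1 + 0.02075)^32 ≈ 65,599.3222.
Phase 2: 65,599.3222·(1 + 0.1/12)^60 ≈ 107,931.1509.

€107,931.15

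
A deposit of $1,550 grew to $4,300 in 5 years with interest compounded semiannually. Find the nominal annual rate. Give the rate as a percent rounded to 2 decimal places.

21.48%

The 10-period growth factor is 4,300/1,550 = 2.77419.
r/2 = 2.77419^(1/10) − 1 ≈ 0.107423, so r ≈ 2·0.107423 = 21.48467%.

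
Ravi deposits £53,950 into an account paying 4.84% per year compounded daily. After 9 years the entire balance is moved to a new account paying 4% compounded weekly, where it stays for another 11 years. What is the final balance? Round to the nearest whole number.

Phase 1: 53,950·(1 + 0.0484/365)^3285 ≈ 83,398.3741.
Phase 2: 83,398.3741·(1 + 0.04/52)^572 ≈ 129,471.3562.

£129,471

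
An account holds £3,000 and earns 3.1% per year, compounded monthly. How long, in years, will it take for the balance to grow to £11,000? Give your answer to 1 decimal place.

We need (1 + 0.00258333)^(12t) = 3.6667, so 12t = ln 3.6667 / ln 1.002583 ≈ 503.5976.
t ≈ 503.5976/12 = 41.9665 years.

42.0 years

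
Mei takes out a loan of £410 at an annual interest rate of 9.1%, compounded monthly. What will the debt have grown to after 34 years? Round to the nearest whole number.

Growth factor = (1 + 0.091/12)^408 ≈ 21.8091053.
A ≈ 410 × 21.8091053 ≈ 8,941.7332.

£8,942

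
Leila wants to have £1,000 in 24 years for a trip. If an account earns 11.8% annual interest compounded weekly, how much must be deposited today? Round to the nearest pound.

Growth factor = (1 + 0.118/52)^1248 ≈ 16.9249967.
P = 1,000/16.9249967 ≈ 59.0842.

£59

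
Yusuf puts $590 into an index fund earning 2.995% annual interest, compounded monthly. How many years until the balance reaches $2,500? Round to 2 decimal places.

(1 + 0.00249583)^(12t) = 2,500/590 = 4.2373.
12t·ln(1 + 0.00249583) = ln(4.2373); 12t = 1.4439/0.00249272 ≈ 579.2553.
t ≈ 48.2713 years.

48.27 years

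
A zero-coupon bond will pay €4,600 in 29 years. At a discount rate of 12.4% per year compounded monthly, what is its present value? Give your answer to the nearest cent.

Periodic rate = 12.4%/12 = 0.0103333; 348 periods.
P = 4,600/(1 + 0.124/12)^348 ≈ 4,600/35.78567501 ≈ 128.5431.

€128.54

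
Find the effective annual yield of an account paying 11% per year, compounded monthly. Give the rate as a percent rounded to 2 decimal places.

11.57%

One year is 12 periods at 0.00916667 each: (1 + 0.00916667)^12 ≈ 1.115719.
EAR = 1.115719 − 1 ≈ 11.57188%.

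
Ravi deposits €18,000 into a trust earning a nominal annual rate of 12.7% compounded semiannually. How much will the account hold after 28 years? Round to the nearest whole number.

Growth factor = (1 + 0.0635)^56 ≈ 31.4267649524.
A ≈ 18,000 × 31.4267649524 ≈ 565,681.7691.

€565,682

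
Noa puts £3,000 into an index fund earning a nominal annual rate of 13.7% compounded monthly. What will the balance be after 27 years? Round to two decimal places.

Growth factor = (1 + 0.137/12)^324 ≈ 39.5689302608.
A ≈ 3,000 × 39.5689302608 ≈ 118,706.7908.

£118,706.79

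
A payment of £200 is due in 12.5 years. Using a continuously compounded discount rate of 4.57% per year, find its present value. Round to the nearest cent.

£112.96

P = A·e^(−rt) = 200·e^(−0.57125).
e^(−0.57125) ≈ 0.564818974, so P ≈ 112.9638.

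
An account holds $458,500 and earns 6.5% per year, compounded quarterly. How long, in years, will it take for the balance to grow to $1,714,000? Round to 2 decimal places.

20.45 years

(1 + 0.01625)^(4t) = 1,714,000/458,500 = 3.7383.
4t·ln(1 + 0.01625) = ln(3.7383); 4t = 1.3186/0.0161194 ≈ 81.8037.
t ≈ 20.4509 years.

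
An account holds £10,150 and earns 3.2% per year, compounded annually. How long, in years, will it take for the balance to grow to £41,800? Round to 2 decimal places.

We need (1 + 0.032)^t = 4.1182, so t = ln 4.1182 / ln 1.032 ≈ 44.9360.

44.94 years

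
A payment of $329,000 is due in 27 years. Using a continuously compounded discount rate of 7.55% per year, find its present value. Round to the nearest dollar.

$42,844

P = A·e^(−rt) = 329,000·e^(−2.0385).
e^(−2.0385) ≈ 0.1302239003, so P ≈ 42,843.6632.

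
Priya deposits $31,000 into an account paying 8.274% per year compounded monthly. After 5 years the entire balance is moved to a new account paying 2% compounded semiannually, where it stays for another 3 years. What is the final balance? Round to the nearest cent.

Phase 1: 31,000·(1 + 0.006895)^60 ≈ 46,817.9884.
Phase 2: 46,817.9884·(1 + 0.01)^6 ≈ 49,698.2381.

$49,698.24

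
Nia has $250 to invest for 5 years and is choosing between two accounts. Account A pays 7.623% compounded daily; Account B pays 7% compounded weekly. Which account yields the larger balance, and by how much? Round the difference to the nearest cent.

A: (1 + 0.07623/365)^1825 ≈ 1.46390893, so 250 × 1.46390893 ≈ 365.9772.
B: (1 + 0.07/52)^260 ≈ 1.41873359, so 250 × 1.41873359 ≈ 354.6834.
Difference ≈ 11.2938 in favor of A.

Account A, by $11.29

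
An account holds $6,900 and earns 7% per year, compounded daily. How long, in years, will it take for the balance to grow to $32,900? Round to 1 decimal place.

(1 + 0.000191781)^(365t) = 32,900/6,900 = 4.7681.
365t·ln(1 + 0.000191781) = ln(4.7681); 365t = 1.562/0.000191762 ≈ 8145.2410.
t ≈ 22.3157 years.

22.3 years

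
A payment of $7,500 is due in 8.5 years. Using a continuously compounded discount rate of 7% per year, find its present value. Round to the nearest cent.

P = A·e^(−rt) = 7,500·e^(−0.595).
e^(−0.595) ≈ 0.5515625659, so P ≈ 4,136.7192.

$4,136.72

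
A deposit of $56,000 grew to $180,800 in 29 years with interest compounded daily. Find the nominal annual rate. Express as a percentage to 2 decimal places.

(1 + r/365)^10585 = 180,800/56,000 = 3.22857.
1 + r/365 = 3.22857^(1/10585) ≈ 1.000111, so r/365 ≈ 0.000110733.
r ≈ 365·0.000110733 = 4.04174%.

4.04%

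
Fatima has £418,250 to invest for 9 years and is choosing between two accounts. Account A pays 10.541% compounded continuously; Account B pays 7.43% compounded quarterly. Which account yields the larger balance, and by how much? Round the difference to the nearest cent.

Account A, by £268,751.79

Account A growth factor: e^(0.10541·9) = e^0.94869 ≈ 2.582324597362; balance ≈ 1,080,057.2628.
Account B growth factor: (1 + 0.018575)^36 ≈ 1.93976202949; balance ≈ 811,305.4688.
Account A is larger by 268,751.7940.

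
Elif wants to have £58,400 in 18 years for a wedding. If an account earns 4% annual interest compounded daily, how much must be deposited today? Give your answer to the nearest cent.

£28,427.45

Periodic rate = 4%/365 = 0.000109589; 6570 periods.
P = 58,400/(1 + 0.04/365)^6570 ≈ 58,400/2.0543521666 ≈ 28,427.4532.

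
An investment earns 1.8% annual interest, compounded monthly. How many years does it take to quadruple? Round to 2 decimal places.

77.07 years

(1 + 0.0015)^(12t) = 4.
12t = ln 4 / ln(1 + 0.0015) ≈ 1.3863/0.00149888 ≈ 924.8892.
t ≈ 77.0741.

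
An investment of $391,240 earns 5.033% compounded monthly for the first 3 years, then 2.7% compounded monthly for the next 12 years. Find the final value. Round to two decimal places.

Phase 1: 391,240·(1 + 0.05033/12)^36 ≈ 454,862.6141.
Phase 2: 454,862.6141·(1 + 0.00225)^144 ≈ 628,685.7141.

$628,685.71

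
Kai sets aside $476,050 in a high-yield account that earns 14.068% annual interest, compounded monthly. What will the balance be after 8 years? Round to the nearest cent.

$1,457,411.28

Periodic rate = 14.068%/12 = 0.0117233; periods = 12·8 = 96.
A = 476,050·(1 + 0.14068/12)^96 ≈ 476,050·3.06146682476 ≈ 1,457,411.2819.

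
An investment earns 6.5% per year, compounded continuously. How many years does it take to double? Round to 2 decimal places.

e^(0.065t) = 2, so 0.065t = ln 2 ≈ 0.69315.
t ≈ 0.69315/0.065 ≈ 10.6638.

10.66 years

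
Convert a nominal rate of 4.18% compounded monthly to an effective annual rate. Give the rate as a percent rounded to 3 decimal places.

4.261%

EAR = (1 + 4.18%/12)^12 − 1 = (1 + 0.00348333)^12 − 1.
(1 + 0.00348333)^12 ≈ 1.04261, so EAR ≈ 4.26102%.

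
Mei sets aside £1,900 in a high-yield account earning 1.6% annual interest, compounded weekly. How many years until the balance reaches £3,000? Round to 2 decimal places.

(1 + 0.000307692)^(52t) = 3,000/1,900 = 1.5789.
52t·ln(1 + 0.000307692) = ln(1.5789); 52t = 0.45676/0.000307645 ≈ 1484.6932.
t ≈ 28.5518 years.

28.55 years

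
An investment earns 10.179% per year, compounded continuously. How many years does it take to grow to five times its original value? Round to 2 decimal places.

e^(0.10179t) = 5, so 0.10179t = ln 5 ≈ 1.6094.
t ≈ 1.6094/0.10179 ≈ 15.8114.

15.81 years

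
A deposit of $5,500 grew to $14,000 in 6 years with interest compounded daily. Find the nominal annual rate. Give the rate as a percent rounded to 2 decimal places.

The 2190-period growth factor is 14,000/5,500 = 2.54545.
r/365 = 2.54545^(1/2190) − 1 ≈ 0.000426716, so r ≈ 365·0.000426716 = 15.57514%.

15.58%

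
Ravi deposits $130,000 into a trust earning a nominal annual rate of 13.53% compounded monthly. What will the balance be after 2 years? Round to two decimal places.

Periodic rate = 13.53%/12 = 0.011275; periods = 12·2 = 24.
A = 130,000·(1 + 0.011275)^24 ≈ 130,000·1.3087675111 ≈ 170,139.7764.

$170,139.78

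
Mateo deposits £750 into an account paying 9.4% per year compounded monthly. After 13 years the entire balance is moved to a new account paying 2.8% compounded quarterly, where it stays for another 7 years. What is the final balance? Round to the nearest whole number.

Phase 1: 750·(1 + 0.094/12)^156 ≈ 2,533.3856.
Phase 2: 2,533.3856·(1 + 0.007)^28 ≈ 3,079.8281.

£3,080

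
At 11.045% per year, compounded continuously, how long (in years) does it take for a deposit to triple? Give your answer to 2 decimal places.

e^(0.11045t) = 3, so 0.11045t = ln 3 ≈ 1.0986.
t ≈ 1.0986/0.11045 ≈ 9.9467.

9.95 years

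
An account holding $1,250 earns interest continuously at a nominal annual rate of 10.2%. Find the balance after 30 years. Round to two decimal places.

A = P·e^(rt) = 1,250·e^(0.102·30) = 1,250·e^3.06.
e^3.06 ≈ 21.327557162, so A ≈ 26,659.4465.

$26,659.45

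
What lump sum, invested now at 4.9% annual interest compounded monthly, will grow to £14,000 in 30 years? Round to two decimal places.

Periodic rate = 4.9%/12 = 0.00408333; 360 periods.
P = 14,000/(1 + 0.049/12)^360 ≈ 14,000/4.3362368865 ≈ 3,228.6059.

£3,228.61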